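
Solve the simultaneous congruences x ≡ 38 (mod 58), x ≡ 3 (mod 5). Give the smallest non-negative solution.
The moduli 58, 5 are pairwise coprime, so by the CRT there is a unique solution mod 58·5 = 290.
Solve by successive substitution. Start with x ≡ 38 (mod 58).
  Combine with x ≡ 3 (mod 5): write x = 38 + 58·t and require 38 + 58·t ≡ 3 (mod 5), i.e. 58·t ≡ 3 − 38 ≡ 0 (mod 5). Since 58^(−1) ≡ 2 (mod 5) (58 ≡ 3 (mod 5)), t ≡ 2·0 ≡ 0 (mod 5). So x ≡ 38 + 58·0 = 38 (mod 290).
Unique solution in [0, 290): x = 38.

Final answer: x ≡ 38 (mod 290); the representative in [0, 290) is 38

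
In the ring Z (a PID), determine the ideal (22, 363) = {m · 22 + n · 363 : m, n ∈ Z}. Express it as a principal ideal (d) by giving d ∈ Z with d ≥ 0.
(22, 363) = (11); d = 11

In the PID Z, (a, b) is generated by gcd(a, b). Compute gcd(363, 22) with the extended Euclidean algorithm, tracking rows (r, s, t) with s·363 + t·22 = r:
  row A: (363, 1, 0)   [1·363 + 0·22 = 363]
  row B: (22, 0, 1)   [0·363 + 1·22 = 22]
  363 = 16·22 + 11   → row C = row A − 16·row B = (11, 1, −16)   [check: 1·363 − 16·22 = 11]
  22 = 2·11 + 0   → remainder 0, stop. gcd = 11 (last nonzero row C).
So gcd(22, 363) = 11, with Bézout identity 1·363 − 16·22 = 11. Containment (⊇): the Bézout identity exhibits 11 as an element of (22, 363), giving (11) ⊆ (22, 363). Containment (⊆): since 11 | 22 and 11 | 363 (22 = 11·2, 363 = 11·33), every Z-linear combination of 22 and 363 is divisible by 11, so (22, 363) ⊆ (11). Therefore (22, 363) = (11), d = 11.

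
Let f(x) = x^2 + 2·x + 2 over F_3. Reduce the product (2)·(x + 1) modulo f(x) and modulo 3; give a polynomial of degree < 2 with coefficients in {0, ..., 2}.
Multiply as integer polynomials: a · b = 2·x + 2. Reducing coefficients mod 3: a · b ≡ 2·x + 2. This already has degree < 2, so no reduction by f is needed. Hence a · b ≡ 2·x + 2 in F_3[x]/(f).

Final answer: a · b ≡ 2·x + 2 (mod f(x))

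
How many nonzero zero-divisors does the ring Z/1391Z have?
In Z/1391Z each nonzero element is either a unit (gcd with 1391 is 1) or a zero-divisor (gcd > 1). The number of units is φ(1391): factorise 1391 = 13 · 107, so φ(1391) = (13 − 1) · (107 − 1) = 12 · 106 = 1272. The nonzero elements number 1391 − 1 = 1390. Hence the nonzero zero-divisors number 1390 − 1272 = 118.

Final answer: Z/1391Z has 118 nonzero zero-divisors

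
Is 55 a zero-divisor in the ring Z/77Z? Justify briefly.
gcd(55, 77) = 11 > 1, so 55 is not a unit in Z/77Z. In Z/nZ every nonzero non-unit is a zero-divisor: explicitly, take b = 77/gcd = 7 ≠ 0 (mod 77); then 55·7 = 385 = 5·77, i.e. 55·7 ≡ 0 (mod 77). So 55 is a zero-divisor.

Final answer: YES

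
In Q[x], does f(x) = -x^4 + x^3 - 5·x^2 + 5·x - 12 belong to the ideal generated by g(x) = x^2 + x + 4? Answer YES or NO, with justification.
YES

In Q[x] the ideal (g) consists of all multiples of g, so f ∈ (g) iff g | f, i.e. iff the remainder of f on division by g is 0. Divide f by g (g is monic, so eliminate the leading term of the running remainder at each step):
  leading term -x^4: subtract (-x^2)·g(x) = -x^4 - x^3 - 4·x^2, leaving 2·x^3 - x^2 + 5·x - 12
  leading term 2·x^3: subtract (2·x)·g(x) = 2·x^3 + 2·x^2 + 8·x, leaving -3·x^2 - 3·x - 12
  leading term -3·x^2: subtract (-3)·g(x) = -3·x^2 - 3·x - 12, leaving 0
The remainder is 0, so f(x) = g(x) · h(x) with h(x) = -x^2 + 2·x - 3. Hence g | f, i.e. f ∈ (g).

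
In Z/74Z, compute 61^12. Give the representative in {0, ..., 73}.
Use repeated squaring. Binary(12) = 1100. Walk through the bits of the exponent 12 left-to-right: at each bit after the leading one, square the running value, then multiply by 61 if the bit is 1 (always reducing mod 74):
  bit 1 = 1 (leading): start with 61.
  bit 2 = 1: square 61^2 = 3721 ≡ 21; bit is 1, so multiply 21·61 = 1281 ≡ 23 (mod 74).
  bit 3 = 0: square 23^2 = 529 ≡ 11 (mod 74).
  bit 4 = 0: square 11^2 = 121 ≡ 47 (mod 74).
Final value: 61^12 ≡ 47 (mod 74).

Final answer: 47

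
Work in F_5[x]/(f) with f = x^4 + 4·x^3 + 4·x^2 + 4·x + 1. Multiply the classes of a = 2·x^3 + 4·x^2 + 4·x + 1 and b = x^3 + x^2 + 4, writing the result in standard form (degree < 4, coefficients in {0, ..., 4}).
Multiply as integer polynomials: a · b = 2·x^6 + 6·x^5 + 8·x^4 + 13·x^3 + 17·x^2 + 16·x + 4. Reducing coefficients mod 5: a · b ≡ 2·x^6 + x^5 + 3·x^4 + 3·x^3 + 2·x^2 + x + 4. Now divide by f(x) = x^4 + 4·x^3 + 4·x^2 + 4·x + 1 in F_5[x], eliminating the leading term at each step:
  leading term 2·x^6: subtract (2·x^2)·f(x) = 2·x^6 + 3·x^5 + 3·x^4 + 3·x^3 + 2·x^2, leaving 3·x^5 + x + 4 (coefficients mod 5)
  leading term 3·x^5: subtract (3·x)·f(x) = 3·x^5 + 2·x^4 + 2·x^3 + 2·x^2 + 3·x, leaving 3·x^4 + 3·x^3 + 3·x^2 + 3·x + 4 (coefficients mod 5)
  leading term 3·x^4: subtract (3)·f(x) = 3·x^4 + 2·x^3 + 2·x^2 + 2·x + 3, leaving x^3 + x^2 + x + 1 (coefficients mod 5)
The degree is now < 4, so this is the remainder. Hence a · b ≡ x^3 + x^2 + x + 1 in F_5[x]/(f).

Final answer: a · b ≡ x^3 + x^2 + x + 1 (mod f(x))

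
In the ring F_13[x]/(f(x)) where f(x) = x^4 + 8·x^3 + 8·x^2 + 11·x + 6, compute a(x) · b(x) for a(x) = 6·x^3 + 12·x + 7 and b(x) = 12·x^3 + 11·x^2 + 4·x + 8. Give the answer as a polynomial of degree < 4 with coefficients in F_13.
a · b ≡ 7·x^3 + 3·x^2 + 11·x + 7 (mod f(x))

Multiply as integer polynomials: a · b = 72·x^6 + 66·x^5 + 168·x^4 + 264·x^3 + 125·x^2 + 124·x + 56. Reducing coefficients mod 13: a · b ≡ 7·x^6 + x^5 + 12·x^4 + 4·x^3 + 8·x^2 + 7·x + 4. Now divide by f(x) = x^4 + 8·x^3 + 8·x^2 + 11·x + 6 in F_13[x], eliminating the leading term at each step:
  leading term 7·x^6: subtract (7·x^2)·f(x) = 7·x^6 + 4·x^5 + 4·x^4 + 12·x^3 + 3·x^2, leaving 10·x^5 + 8·x^4 + 5·x^3 + 5·x^2 + 7·x + 4 (coefficients mod 13)
  leading term 10·x^5: subtract (10·x)·f(x) = 10·x^5 + 2·x^4 + 2·x^3 + 6·x^2 + 8·x, leaving 6·x^4 + 3·x^3 + 12·x^2 + 12·x + 4 (coefficients mod 13)
  leading term 6·x^4: subtract (6)·f(x) = 6·x^4 + 9·x^3 + 9·x^2 + x + 10, leaving 7·x^3 + 3·x^2 + 11·x + 7 (coefficients mod 13)
The degree is now < 4, so this is the remainder. Hence a · b ≡ 7·x^3 + 3·x^2 + 11·x + 7 in F_13[x]/(f).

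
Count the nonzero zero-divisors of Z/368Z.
In Z/368Z each nonzero element is either a unit (gcd with 368 is 1) or a zero-divisor (gcd > 1). The number of units is φ(368): factorise 368 = 2^4 · 23, so φ(368) = (2^4 − 2^3) · (23 − 1) = 8 · 22 = 176. The nonzero elements number 368 − 1 = 367. Hence the nonzero zero-divisors number 367 − 176 = 191.

Final answer: Z/368Z has 191 nonzero zero-divisors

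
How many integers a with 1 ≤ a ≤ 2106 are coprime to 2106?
648

The number of a ∈ {1, ..., 2106} with gcd(a, 2106) = 1 is by definition Euler's totient φ(2106). φ is multiplicative, with φ(p^e) = p^e − p^(e−1). Factorise 2106 = 2 · 3^4 · 13. Then
  φ(2106) = (2 − 1) · (3^4 − 3^3) · (13 − 1) = 1 · 54 · 12 = 648.
So there are 648 such integers.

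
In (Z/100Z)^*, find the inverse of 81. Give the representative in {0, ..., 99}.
Apply the extended Euclidean algorithm to (100, 81), tracking rows (r, s, t) with s·100 + t·81 = r. Each division r_prev = q·r_cur + r_new produces the new row as (previous row) − q·(current row):
  row A: (100, 1, 0)   [1·100 + 0·81 = 100]
  row B: (81, 0, 1)   [0·100 + 1·81 = 81]
  100 = 1·81 + 19   → row C = row A − 1·row B = (19, 1, −1)   [check: 1·100 − 1·81 = 19]
  81 = 4·19 + 5   → row D = row B − 4·row C = (5, −4, 5)   [check: −4·100 + 5·81 = 5]
  19 = 3·5 + 4   → row E = row C − 3·row D = (4, 13, −16)   [check: 13·100 − 16·81 = 4]
  5 = 1·4 + 1   → row F = row D − 1·row E = (1, −17, 21)   [check: −17·100 + 21·81 = 1]
  4 = 4·1 + 0   → remainder 0, stop. gcd = 1 (last nonzero row F).
The gcd is 1, so 81 is invertible mod 100. The last nonzero row gives −17·100 + 21·81 = 1, so t = 21. So 81^(−1) ≡ 21 (mod 100). Verify: 81 · 21 = 1701 ≡ 1 (mod 100). ✓

Final answer: 81^(−1) ≡ 21 (mod 100)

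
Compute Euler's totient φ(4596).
φ(4596) = 1528

φ is multiplicative, with φ(p^e) = p^e − p^(e−1). Factorise 4596 = 2^2 · 3 · 383. Then
  φ(4596) = (2^2 − 2^1) · (3 − 1) · (383 − 1) = 2 · 2 · 382 = 1528.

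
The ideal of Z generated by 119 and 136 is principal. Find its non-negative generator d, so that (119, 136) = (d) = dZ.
In the PID Z, (a, b) is generated by gcd(a, b). Compute gcd(136, 119) with the extended Euclidean algorithm, tracking rows (r, s, t) with s·136 + t·119 = r:
  row A: (136, 1, 0)   [1·136 + 0·119 = 136]
  row B: (119, 0, 1)   [0·136 + 1·119 = 119]
  136 = 1·119 + 17   → row C = row A − 1·row B = (17, 1, −1)   [check: 1·136 − 1·119 = 17]
  119 = 7·17 + 0   → remainder 0, stop. gcd = 17 (last nonzero row C).
So gcd(119, 136) = 17, with Bézout identity 1·136 − 1·119 = 17. Containment (⊇): the Bézout identity exhibits 17 as an element of (119, 136), giving (17) ⊆ (119, 136). Containment (⊆): since 17 | 119 and 17 | 136 (119 = 17·7, 136 = 17·8), every Z-linear combination of 119 and 136 is divisible by 17, so (119, 136) ⊆ (17). Therefore (119, 136) = (17), d = 17.

Final answer: (119, 136) = (17); d = 17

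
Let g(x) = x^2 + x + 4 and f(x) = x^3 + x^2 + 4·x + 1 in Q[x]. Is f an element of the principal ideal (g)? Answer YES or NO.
NO

In Q[x] the ideal (g) consists of all multiples of g, so f ∈ (g) iff g | f, i.e. iff the remainder of f on division by g is 0. Divide f by g (g is monic, so eliminate the leading term of the running remainder at each step):
  leading term x^3: subtract (x)·g(x) = x^3 + x^2 + 4·x, leaving 1
The remainder r(x) = 1 ≠ 0 (and deg r < deg g), so g ∤ f, i.e. f ∉ (g).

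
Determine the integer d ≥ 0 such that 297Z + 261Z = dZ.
(297, 261) = (9); d = 9

In the PID Z, (a, b) is generated by gcd(a, b). Compute gcd(297, 261) with the extended Euclidean algorithm, tracking rows (r, s, t) with s·297 + t·261 = r:
  row A: (297, 1, 0)   [1·297 + 0·261 = 297]
  row B: (261, 0, 1)   [0·297 + 1·261 = 261]
  297 = 1·261 + 36   → row C = row A − 1·row B = (36, 1, −1)   [check: 1·297 − 1·261 = 36]
  261 = 7·36 + 9   → row D = row B − 7·row C = (9, −7, 8)   [check: −7·297 + 8·261 = 9]
  36 = 4·9 + 0   → remainder 0, stop. gcd = 9 (last nonzero row D).
So gcd(297, 261) = 9, with Bézout identity −7·297 + 8·261 = 9. Containment (⊇): the Bézout identity exhibits 9 as an element of (297, 261), giving (9) ⊆ (297, 261). Containment (⊆): since 9 | 297 and 9 | 261 (297 = 9·33, 261 = 9·29), every Z-linear combination of 297 and 261 is divisible by 9, so (297, 261) ⊆ (9). Therefore (297, 261) = (9), d = 9.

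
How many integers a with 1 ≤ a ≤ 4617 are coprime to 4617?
2916

The number of a ∈ {1, ..., 4617} with gcd(a, 4617) = 1 is by definition Euler's totient φ(4617). φ is multiplicative, with φ(p^e) = p^e − p^(e−1). Factorise 4617 = 3^5 · 19. Then
  φ(4617) = (3^5 − 3^4) · (19 − 1) = 162 · 18 = 2916.
So there are 2916 such integers.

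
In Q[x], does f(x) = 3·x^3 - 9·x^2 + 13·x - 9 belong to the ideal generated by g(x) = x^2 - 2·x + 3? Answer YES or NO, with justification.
In Q[x] the ideal (g) consists of all multiples of g, so f ∈ (g) iff g | f, i.e. iff the remainder of f on division by g is 0. Divide f by g (g is monic, so eliminate the leading term of the running remainder at each step):
  leading term 3·x^3: subtract (3·x)·g(x) = 3·x^3 - 6·x^2 + 9·x, leaving -3·x^2 + 4·x - 9
  leading term -3·x^2: subtract (-3)·g(x) = -3·x^2 + 6·x - 9, leaving -2·x
The remainder r(x) = -2·x ≠ 0 (and deg r < deg g), so g ∤ f, i.e. f ∉ (g).

Final answer: NO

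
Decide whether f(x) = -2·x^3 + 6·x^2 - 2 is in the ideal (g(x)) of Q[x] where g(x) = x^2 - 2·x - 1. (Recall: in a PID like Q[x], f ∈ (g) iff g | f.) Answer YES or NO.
NO

In Q[x] the ideal (g) consists of all multiples of g, so f ∈ (g) iff g | f, i.e. iff the remainder of f on division by g is 0. Divide f by g (g is monic, so eliminate the leading term of the running remainder at each step):
  leading term -2·x^3: subtract (-2·x)·g(x) = -2·x^3 + 4·x^2 + 2·x, leaving 2·x^2 - 2·x - 2
  leading term 2·x^2: subtract (2)·g(x) = 2·x^2 - 4·x - 2, leaving 2·x
The remainder r(x) = 2·x ≠ 0 (and deg r < deg g), so g ∤ f, i.e. f ∉ (g).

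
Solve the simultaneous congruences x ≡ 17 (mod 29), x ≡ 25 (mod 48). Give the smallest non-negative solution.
x ≡ 1177 (mod 1392); the representative in [0, 1392) is 1177

The moduli 29, 48 are pairwise coprime, so by the CRT there is a unique solution mod 29·48 = 1392.
Solve by successive substitution. Start with x ≡ 17 (mod 29).
  Combine with x ≡ 25 (mod 48): write x = 17 + 29·t and require 17 + 29·t ≡ 25 (mod 48), i.e. 29·t ≡ 25 − 17 ≡ 8 (mod 48). Since 29^(−1) ≡ 5 (mod 48), t ≡ 5·8 ≡ 40 (mod 48). So x ≡ 17 + 29·40 = 1177 (mod 1392).
Unique solution in [0, 1392): x = 1177.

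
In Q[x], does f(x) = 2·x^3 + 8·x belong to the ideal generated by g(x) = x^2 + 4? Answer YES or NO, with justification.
YES

In Q[x] the ideal (g) consists of all multiples of g, so f ∈ (g) iff g | f, i.e. iff the remainder of f on division by g is 0. Divide f by g (g is monic, so eliminate the leading term of the running remainder at each step):
  leading term 2·x^3: subtract (2·x)·g(x) = 2·x^3 + 8·x, leaving 0
The remainder is 0, so f(x) = g(x) · h(x) with h(x) = 2·x. Hence g | f, i.e. f ∈ (g).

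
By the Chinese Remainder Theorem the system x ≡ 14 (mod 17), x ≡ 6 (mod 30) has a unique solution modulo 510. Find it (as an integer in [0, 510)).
x ≡ 456 (mod 510); the representative in [0, 510) is 456

The moduli 17, 30 are pairwise coprime, so by the CRT there is a unique solution mod 17·30 = 510.
Solve by successive substitution. Start with x ≡ 14 (mod 17).
  Combine with x ≡ 6 (mod 30): write x = 14 + 17·t and require 14 + 17·t ≡ 6 (mod 30), i.e. 17·t ≡ 6 − 14 ≡ 22 (mod 30). Since 17^(−1) ≡ 23 (mod 30), t ≡ 23·22 ≡ 26 (mod 30). So x ≡ 14 + 17·26 = 456 (mod 510).
Unique solution in [0, 510): x = 456.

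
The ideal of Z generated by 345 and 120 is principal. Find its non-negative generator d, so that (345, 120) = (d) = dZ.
(345, 120) = (15); d = 15

In the PID Z, (a, b) is generated by gcd(a, b). Compute gcd(345, 120) with the extended Euclidean algorithm, tracking rows (r, s, t) with s·345 + t·120 = r:
  row A: (345, 1, 0)   [1·345 + 0·120 = 345]
  row B: (120, 0, 1)   [0·345 + 1·120 = 120]
  345 = 2·120 + 105   → row C = row A − 2·row B = (105, 1, −2)   [check: 1·345 − 2·120 = 105]
  120 = 1·105 + 15   → row D = row B − 1·row C = (15, −1, 3)   [check: −1·345 + 3·120 = 15]
  105 = 7·15 + 0   → remainder 0, stop. gcd = 15 (last nonzero row D).
So gcd(345, 120) = 15, with Bézout identity −1·345 + 3·120 = 15. Containment (⊇): the Bézout identity exhibits 15 as an element of (345, 120), giving (15) ⊆ (345, 120). Containment (⊆): since 15 | 345 and 15 | 120 (345 = 15·23, 120 = 15·8), every Z-linear combination of 345 and 120 is divisible by 15, so (345, 120) ⊆ (15). Therefore (345, 120) = (15), d = 15.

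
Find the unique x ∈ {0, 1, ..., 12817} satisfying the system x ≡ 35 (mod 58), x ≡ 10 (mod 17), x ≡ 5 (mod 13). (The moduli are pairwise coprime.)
x ≡ 9547 (mod 12818); the representative in [0, 12818) is 9547

The moduli 58, 17, 13 are pairwise coprime, so by the CRT there is a unique solution mod 58·17·13 = 12818.
Solve by successive substitution. Start with x ≡ 35 (mod 58).
  Combine with x ≡ 10 (mod 17): write x = 35 + 58·t and require 35 + 58·t ≡ 10 (mod 17), i.e. 58·t ≡ 10 − 35 ≡ 9 (mod 17). Since 58^(−1) ≡ 5 (mod 17) (58 ≡ 7 (mod 17)), t ≡ 5·9 ≡ 11 (mod 17). So x ≡ 35 + 58·11 = 673 (mod 986).
  Combine with x ≡ 5 (mod 13): write x = 673 + 986·t and require 673 + 986·t ≡ 5 (mod 13), i.e. 986·t ≡ 5 − 673 ≡ 8 (mod 13). Since 986^(−1) ≡ 6 (mod 13) (986 ≡ 11 (mod 13)), t ≡ 6·8 ≡ 9 (mod 13). So x ≡ 673 + 986·9 = 9547 (mod 12818).
Unique solution in [0, 12818): x = 9547.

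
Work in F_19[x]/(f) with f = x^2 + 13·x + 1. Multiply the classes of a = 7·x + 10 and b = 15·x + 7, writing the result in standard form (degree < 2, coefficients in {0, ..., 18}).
a · b ≡ 12·x + 3 (mod f(x))

Multiply as integer polynomials: a · b = 105·x^2 + 199·x + 70. Reducing coefficients mod 19: a · b ≡ 10·x^2 + 9·x + 13. Now divide by f(x) = x^2 + 13·x + 1 in F_19[x], eliminating the leading term at each step:
  leading term 10·x^2: subtract (10)·f(x) = 10·x^2 + 16·x + 10, leaving 12·x + 3 (coefficients mod 19)
The degree is now < 2, so this is the remainder. Hence a · b ≡ 12·x + 3 in F_19[x]/(f).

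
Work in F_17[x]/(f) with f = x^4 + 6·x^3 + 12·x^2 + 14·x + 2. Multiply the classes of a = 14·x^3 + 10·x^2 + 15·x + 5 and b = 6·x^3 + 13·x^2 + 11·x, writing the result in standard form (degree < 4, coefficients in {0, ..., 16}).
Multiply as integer polynomials: a · b = 84·x^6 + 242·x^5 + 374·x^4 + 335·x^3 + 230·x^2 + 55·x. Reducing coefficients mod 17: a · b ≡ 16·x^6 + 4·x^5 + 12·x^3 + 9·x^2 + 4·x. Now divide by f(x) = x^4 + 6·x^3 + 12·x^2 + 14·x + 2 in F_17[x], eliminating the leading term at each step:
  leading term 16·x^6: subtract (16·x^2)·f(x) = 16·x^6 + 11·x^5 + 5·x^4 + 3·x^3 + 15·x^2, leaving 10·x^5 + 12·x^4 + 9·x^3 + 11·x^2 + 4·x (coefficients mod 17)
  leading term 10·x^5: subtract (10·x)·f(x) = 10·x^5 + 9·x^4 + x^3 + 4·x^2 + 3·x, leaving 3·x^4 + 8·x^3 + 7·x^2 + x (coefficients mod 17)
  leading term 3·x^4: subtract (3)·f(x) = 3·x^4 + x^3 + 2·x^2 + 8·x + 6, leaving 7·x^3 + 5·x^2 + 10·x + 11 (coefficients mod 17)
The degree is now < 4, so this is the remainder. Hence a · b ≡ 7·x^3 + 5·x^2 + 10·x + 11 in F_17[x]/(f).

Final answer: a · b ≡ 7·x^3 + 5·x^2 + 10·x + 11 (mod f(x))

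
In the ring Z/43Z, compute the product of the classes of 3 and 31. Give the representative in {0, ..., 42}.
Both factors are already reduced mod 43. 3 · 31 = 93. Dividing by 43: 93 = 2·43 + 7. So (3 · 31) mod 43 = 7.

Final answer: 7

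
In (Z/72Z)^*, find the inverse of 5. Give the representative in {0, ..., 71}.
5^(−1) ≡ 29 (mod 72)

Apply the extended Euclidean algorithm to (72, 5), tracking rows (r, s, t) with s·72 + t·5 = r. Each division r_prev = q·r_cur + r_new produces the new row as (previous row) − q·(current row):
  row A: (72, 1, 0)   [1·72 + 0·5 = 72]
  row B: (5, 0, 1)   [0·72 + 1·5 = 5]
  72 = 14·5 + 2   → row C = row A − 14·row B = (2, 1, −14)   [check: 1·72 − 14·5 = 2]
  5 = 2·2 + 1   → row D = row B − 2·row C = (1, −2, 29)   [check: −2·72 + 29·5 = 1]
  2 = 2·1 + 0   → remainder 0, stop. gcd = 1 (last nonzero row D).
The gcd is 1, so 5 is invertible mod 72. The last nonzero row gives −2·72 + 29·5 = 1, so t = 29. So 5^(−1) ≡ 29 (mod 72). Verify: 5 · 29 = 145 ≡ 1 (mod 72). ✓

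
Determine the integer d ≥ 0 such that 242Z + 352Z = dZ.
(242, 352) = (22); d = 22

In the PID Z, (a, b) is generated by gcd(a, b). Compute gcd(352, 242) with the extended Euclidean algorithm, tracking rows (r, s, t) with s·352 + t·242 = r:
  row A: (352, 1, 0)   [1·352 + 0·242 = 352]
  row B: (242, 0, 1)   [0·352 + 1·242 = 242]
  352 = 1·242 + 110   → row C = row A − 1·row B = (110, 1, −1)   [check: 1·352 − 1·242 = 110]
  242 = 2·110 + 22   → row D = row B − 2·row C = (22, −2, 3)   [check: −2·352 + 3·242 = 22]
  110 = 5·22 + 0   → remainder 0, stop. gcd = 22 (last nonzero row D).
So gcd(242, 352) = 22, with Bézout identity −2·352 + 3·242 = 22. Containment (⊇): the Bézout identity exhibits 22 as an element of (242, 352), giving (22) ⊆ (242, 352). Containment (⊆): since 22 | 242 and 22 | 352 (242 = 22·11, 352 = 22·16), every Z-linear combination of 242 and 352 is divisible by 22, so (242, 352) ⊆ (22). Therefore (242, 352) = (22), d = 22.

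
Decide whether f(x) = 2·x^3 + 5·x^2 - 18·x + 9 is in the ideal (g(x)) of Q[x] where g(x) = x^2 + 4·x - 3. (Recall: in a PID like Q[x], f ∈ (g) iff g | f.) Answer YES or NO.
YES

In Q[x] the ideal (g) consists of all multiples of g, so f ∈ (g) iff g | f, i.e. iff the remainder of f on division by g is 0. Divide f by g (g is monic, so eliminate the leading term of the running remainder at each step):
  leading term 2·x^3: subtract (2·x)·g(x) = 2·x^3 + 8·x^2 - 6·x, leaving -3·x^2 - 12·x + 9
  leading term -3·x^2: subtract (-3)·g(x) = -3·x^2 - 12·x + 9, leaving 0
The remainder is 0, so f(x) = g(x) · h(x) with h(x) = 2·x - 3. Hence g | f, i.e. f ∈ (g).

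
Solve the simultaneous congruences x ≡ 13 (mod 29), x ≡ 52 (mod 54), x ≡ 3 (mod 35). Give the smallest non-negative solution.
The moduli 29, 54, 35 are pairwise coprime, so by the CRT there is a unique solution mod 29·54·35 = 54810.
Solve by successive substitution. Start with x ≡ 13 (mod 29).
  Combine with x ≡ 52 (mod 54): write x = 13 + 29·t and require 13 + 29·t ≡ 52 (mod 54), i.e. 29·t ≡ 52 − 13 ≡ 39 (mod 54). Since 29^(−1) ≡ 41 (mod 54), t ≡ 41·39 ≡ 33 (mod 54). So x ≡ 13 + 29·33 = 970 (mod 1566).
  Combine with x ≡ 3 (mod 35): write x = 970 + 1566·t and require 970 + 1566·t ≡ 3 (mod 35), i.e. 1566·t ≡ 3 − 970 ≡ 13 (mod 35). Since 1566^(−1) ≡ 31 (mod 35) (1566 ≡ 26 (mod 35)), t ≡ 31·13 ≡ 18 (mod 35). So x ≡ 970 + 1566·18 = 29158 (mod 54810).
Unique solution in [0, 54810): x = 29158.

Final answer: x ≡ 29158 (mod 54810); the representative in [0, 54810) is 29158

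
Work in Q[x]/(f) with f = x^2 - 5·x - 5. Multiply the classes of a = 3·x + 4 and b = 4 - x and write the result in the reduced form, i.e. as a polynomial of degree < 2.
a · b ≡ 1 - 7·x (mod f(x))

First multiply in Q[x] without reducing: a · b = -3·x^2 + 8·x + 16. Now divide by f(x) = x^2 - 5·x - 5, eliminating the leading term at each step:
  leading term -3·x^2: subtract (-3)·f(x) = -3·x^2 + 15·x + 15, leaving 1 - 7·x
The degree is now < 2, so this is the remainder. Hence a · b ≡ 1 - 7·x in Q[x]/(f).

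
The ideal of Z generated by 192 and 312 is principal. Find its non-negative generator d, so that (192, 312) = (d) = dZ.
In the PID Z, (a, b) is generated by gcd(a, b). Compute gcd(312, 192) with the extended Euclidean algorithm, tracking rows (r, s, t) with s·312 + t·192 = r:
  row A: (312, 1, 0)   [1·312 + 0·192 = 312]
  row B: (192, 0, 1)   [0·312 + 1·192 = 192]
  312 = 1·192 + 120   → row C = row A − 1·row B = (120, 1, −1)   [check: 1·312 − 1·192 = 120]
  192 = 1·120 + 72   → row D = row B − 1·row C = (72, −1, 2)   [check: −1·312 + 2·192 = 72]
  120 = 1·72 + 48   → row E = row C − 1·row D = (48, 2, −3)   [check: 2·312 − 3·192 = 48]
  72 = 1·48 + 24   → row F = row D − 1·row E = (24, −3, 5)   [check: −3·312 + 5·192 = 24]
  48 = 2·24 + 0   → remainder 0, stop. gcd = 24 (last nonzero row F).
So gcd(192, 312) = 24, with Bézout identity −3·312 + 5·192 = 24. Containment (⊇): the Bézout identity exhibits 24 as an element of (192, 312), giving (24) ⊆ (192, 312). Containment (⊆): since 24 | 192 and 24 | 312 (192 = 24·8, 312 = 24·13), every Z-linear combination of 192 and 312 is divisible by 24, so (192, 312) ⊆ (24). Therefore (192, 312) = (24), d = 24.

Final answer: (192, 312) = (24); d = 24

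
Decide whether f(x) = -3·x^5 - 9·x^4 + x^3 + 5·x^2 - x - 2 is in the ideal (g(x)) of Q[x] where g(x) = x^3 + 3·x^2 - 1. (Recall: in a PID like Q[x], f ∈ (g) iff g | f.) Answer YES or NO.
NO

In Q[x] the ideal (g) consists of all multiples of g, so f ∈ (g) iff g | f, i.e. iff the remainder of f on division by g is 0. Divide f by g (g is monic, so eliminate the leading term of the running remainder at each step):
  leading term -3·x^5: subtract (-3·x^2)·g(x) = -3·x^5 - 9·x^4 + 3·x^2, leaving x^3 + 2·x^2 - x - 2
  leading term x^3: subtract (1)·g(x) = x^3 + 3·x^2 - 1, leaving -x^2 - x - 1
The remainder r(x) = -x^2 - x - 1 ≠ 0 (and deg r < deg g), so g ∤ f, i.e. f ∉ (g).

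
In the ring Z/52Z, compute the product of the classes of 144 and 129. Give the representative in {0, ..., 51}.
Reduce the factors first: 144 ≡ 40, 129 ≡ 25 (mod 52), so 144 · 129 ≡ 40 · 25 (mod 52). 40 · 25 = 1000. Dividing by 52: 1000 = 19·52 + 12. So (144 · 129) mod 52 = 12.

Final answer: 12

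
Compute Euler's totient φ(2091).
φ(2091) = 1280

φ is multiplicative, with φ(p^e) = p^e − p^(e−1). Factorise 2091 = 3 · 17 · 41. Then
  φ(2091) = (3 − 1) · (17 − 1) · (41 − 1) = 2 · 16 · 40 = 1280.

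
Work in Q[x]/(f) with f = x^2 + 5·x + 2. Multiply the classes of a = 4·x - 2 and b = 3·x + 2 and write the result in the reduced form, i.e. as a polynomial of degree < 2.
First multiply in Q[x] without reducing: a · b = 12·x^2 + 2·x - 4. Now divide by f(x) = x^2 + 5·x + 2, eliminating the leading term at each step:
  leading term 12·x^2: subtract (12)·f(x) = 12·x^2 + 60·x + 24, leaving -58·x - 28
The degree is now < 2, so this is the remainder. Hence a · b ≡ -58·x - 28 in Q[x]/(f).

Final answer: a · b ≡ -58·x - 28 (mod f(x))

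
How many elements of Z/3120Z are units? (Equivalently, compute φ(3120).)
Z/3120Z has φ(3120) = 768 units

An element a ∈ Z/3120Z is a unit iff gcd(a, 3120) = 1, so the number of units is φ(3120). φ is multiplicative, with φ(p^e) = p^e − p^(e−1). Factorise 3120 = 2^4 · 3 · 5 · 13. Then
  φ(3120) = (2^4 − 2^3) · (3 − 1) · (5 − 1) · (13 − 1) = 8 · 2 · 4 · 12 = 768.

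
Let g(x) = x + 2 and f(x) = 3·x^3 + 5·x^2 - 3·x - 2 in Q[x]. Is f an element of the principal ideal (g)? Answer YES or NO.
In Q[x] the ideal (g) consists of all multiples of g, so f ∈ (g) iff g | f, i.e. iff the remainder of f on division by g is 0. Divide f by g (g is monic, so eliminate the leading term of the running remainder at each step):
  leading term 3·x^3: subtract (3·x^2)·g(x) = 3·x^3 + 6·x^2, leaving -x^2 - 3·x - 2
  leading term -x^2: subtract (-x)·g(x) = -x^2 - 2·x, leaving -x - 2
  leading term -x: subtract (-1)·g(x) = -x - 2, leaving 0
The remainder is 0, so f(x) = g(x) · h(x) with h(x) = 3·x^2 - x - 1. Hence g | f, i.e. f ∈ (g).

Final answer: YES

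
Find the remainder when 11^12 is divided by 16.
Use repeated squaring. Binary(12) = 1100. Walk through the bits of the exponent 12 left-to-right: at each bit after the leading one, square the running value, then multiply by 11 if the bit is 1 (always reducing mod 16):
  bit 1 = 1 (leading): start with 11.
  bit 2 = 1: square 11^2 = 121 ≡ 9; bit is 1, so multiply 9·11 = 99 ≡ 3 (mod 16).
  bit 3 = 0: square 3^2 = 9 (mod 16).
  bit 4 = 0: square 9^2 = 81 ≡ 1 (mod 16).
Final value: 11^12 ≡ 1 (mod 16).

Final answer: 1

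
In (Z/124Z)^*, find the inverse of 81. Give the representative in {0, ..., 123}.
81^(−1) ≡ 49 (mod 124)

Apply the extended Euclidean algorithm to (124, 81), tracking rows (r, s, t) with s·124 + t·81 = r. Each division r_prev = q·r_cur + r_new produces the new row as (previous row) − q·(current row):
  row A: (124, 1, 0)   [1·124 + 0·81 = 124]
  row B: (81, 0, 1)   [0·124 + 1·81 = 81]
  124 = 1·81 + 43   → row C = row A − 1·row B = (43, 1, −1)   [check: 1·124 − 1·81 = 43]
  81 = 1·43 + 38   → row D = row B − 1·row C = (38, −1, 2)   [check: −1·124 + 2·81 = 38]
  43 = 1·38 + 5   → row E = row C − 1·row D = (5, 2, −3)   [check: 2·124 − 3·81 = 5]
  38 = 7·5 + 3   → row F = row D − 7·row E = (3, −15, 23)   [check: −15·124 + 23·81 = 3]
  5 = 1·3 + 2   → row G = row E − 1·row F = (2, 17, −26)   [check: 17·124 − 26·81 = 2]
  3 = 1·2 + 1   → row H = row F − 1·row G = (1, −32, 49)   [check: −32·124 + 49·81 = 1]
  2 = 2·1 + 0   → remainder 0, stop. gcd = 1 (last nonzero row H).
The gcd is 1, so 81 is invertible mod 124. The last nonzero row gives −32·124 + 49·81 = 1, so t = 49. So 81^(−1) ≡ 49 (mod 124). Verify: 81 · 49 = 3969 ≡ 1 (mod 124). ✓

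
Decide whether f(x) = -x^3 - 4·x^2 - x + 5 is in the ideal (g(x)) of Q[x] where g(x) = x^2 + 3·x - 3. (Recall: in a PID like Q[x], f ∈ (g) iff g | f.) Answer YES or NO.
NO

In Q[x] the ideal (g) consists of all multiples of g, so f ∈ (g) iff g | f, i.e. iff the remainder of f on division by g is 0. Divide f by g (g is monic, so eliminate the leading term of the running remainder at each step):
  leading term -x^3: subtract (-x)·g(x) = -x^3 - 3·x^2 + 3·x, leaving -x^2 - 4·x + 5
  leading term -x^2: subtract (-1)·g(x) = -x^2 - 3·x + 3, leaving 2 - x
The remainder r(x) = 2 - x ≠ 0 (and deg r < deg g), so g ∤ f, i.e. f ∉ (g).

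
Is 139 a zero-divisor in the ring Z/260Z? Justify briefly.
gcd(139, 260) = 1, so 139 is a unit in Z/260Z (it has a multiplicative inverse). A unit cannot be a zero-divisor: if 139·b ≡ 0 then multiplying both sides by 139^(−1) gives b ≡ 0. So 139 is not a zero-divisor.

Final answer: NO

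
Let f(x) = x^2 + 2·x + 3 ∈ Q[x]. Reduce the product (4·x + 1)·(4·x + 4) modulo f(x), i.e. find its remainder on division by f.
a · b ≡ -12·x - 44 (mod f(x))

First multiply in Q[x] without reducing: a · b = 16·x^2 + 20·x + 4. Now divide by f(x) = x^2 + 2·x + 3, eliminating the leading term at each step:
  leading term 16·x^2: subtract (16)·f(x) = 16·x^2 + 32·x + 48, leaving -12·x - 44
The degree is now < 2, so this is the remainder. Hence a · b ≡ -12·x - 44 in Q[x]/(f).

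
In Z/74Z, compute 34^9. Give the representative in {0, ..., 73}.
38

Use repeated squaring. Binary(9) = 1001. Walk through the bits of the exponent 9 left-to-right: at each bit after the leading one, square the running value, then multiply by 34 if the bit is 1 (always reducing mod 74):
  bit 1 = 1 (leading): start with 34.
  bit 2 = 0: square 34^2 = 1156 ≡ 46 (mod 74).
  bit 3 = 0: square 46^2 = 2116 ≡ 44 (mod 74).
  bit 4 = 1: square 44^2 = 1936 ≡ 12; bit is 1, so multiply 12·34 = 408 ≡ 38 (mod 74).
Final value: 34^9 ≡ 38 (mod 74).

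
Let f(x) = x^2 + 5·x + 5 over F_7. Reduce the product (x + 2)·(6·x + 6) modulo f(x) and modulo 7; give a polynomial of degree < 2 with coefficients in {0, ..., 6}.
Multiply as integer polynomials: a · b = 6·x^2 + 18·x + 12. Reducing coefficients mod 7: a · b ≡ 6·x^2 + 4·x + 5. Now divide by f(x) = x^2 + 5·x + 5 in F_7[x], eliminating the leading term at each step:
  leading term 6·x^2: subtract (6)·f(x) = 6·x^2 + 2·x + 2, leaving 2·x + 3 (coefficients mod 7)
The degree is now < 2, so this is the remainder. Hence a · b ≡ 2·x + 3 in F_7[x]/(f).

Final answer: a · b ≡ 2·x + 3 (mod f(x))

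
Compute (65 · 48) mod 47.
18

Reduce the factors first: 65 ≡ 18, 48 ≡ 1 (mod 47), so 65 · 48 ≡ 18 · 1 (mod 47). 18 · 1 = 18. Dividing by 47: 18 = 0·47 + 18. So (65 · 48) mod 47 = 18.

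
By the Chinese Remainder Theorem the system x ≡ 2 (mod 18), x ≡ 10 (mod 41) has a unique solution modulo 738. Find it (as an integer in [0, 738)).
The moduli 18, 41 are pairwise coprime, so by the CRT there is a unique solution mod 18·41 = 738.
Solve by successive substitution. Start with x ≡ 2 (mod 18).
  Combine with x ≡ 10 (mod 41): write x = 2 + 18·t and require 2 + 18·t ≡ 10 (mod 41), i.e. 18·t ≡ 10 − 2 ≡ 8 (mod 41). Since 18^(−1) ≡ 16 (mod 41), t ≡ 16·8 ≡ 5 (mod 41). So x ≡ 2 + 18·5 = 92 (mod 738).
Unique solution in [0, 738): x = 92.

Final answer: x ≡ 92 (mod 738); the representative in [0, 738) is 92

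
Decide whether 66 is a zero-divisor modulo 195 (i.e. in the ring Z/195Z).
gcd(66, 195) = 3 > 1, so 66 is not a unit in Z/195Z. In Z/nZ every nonzero non-unit is a zero-divisor: explicitly, take b = 195/gcd = 65 ≠ 0 (mod 195); then 66·65 = 4290 = 22·195, i.e. 66·65 ≡ 0 (mod 195). So 66 is a zero-divisor.

Final answer: YES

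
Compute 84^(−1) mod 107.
Apply the extended Euclidean algorithm to (107, 84), tracking rows (r, s, t) with s·107 + t·84 = r. Each division r_prev = q·r_cur + r_new produces the new row as (previous row) − q·(current row):
  row A: (107, 1, 0)   [1·107 + 0·84 = 107]
  row B: (84, 0, 1)   [0·107 + 1·84 = 84]
  107 = 1·84 + 23   → row C = row A − 1·row B = (23, 1, −1)   [check: 1·107 − 1·84 = 23]
  84 = 3·23 + 15   → row D = row B − 3·row C = (15, −3, 4)   [check: −3·107 + 4·84 = 15]
  23 = 1·15 + 8   → row E = row C − 1·row D = (8, 4, −5)   [check: 4·107 − 5·84 = 8]
  15 = 1·8 + 7   → row F = row D − 1·row E = (7, −7, 9)   [check: −7·107 + 9·84 = 7]
  8 = 1·7 + 1   → row G = row E − 1·row F = (1, 11, −14)   [check: 11·107 − 14·84 = 1]
  7 = 7·1 + 0   → remainder 0, stop. gcd = 1 (last nonzero row G).
The gcd is 1, so 84 is invertible mod 107. The last nonzero row gives 11·107 − 14·84 = 1, so t = −14. So 84^(−1) ≡ −14 ≡ 93 (mod 107). Verify: 84 · 93 = 7812 ≡ 1 (mod 107). ✓

Final answer: 84^(−1) ≡ 93 (mod 107)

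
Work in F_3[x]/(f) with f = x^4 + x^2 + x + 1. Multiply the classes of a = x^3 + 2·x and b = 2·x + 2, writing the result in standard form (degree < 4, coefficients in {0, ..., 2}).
Multiply as integer polynomials: a · b = 2·x^4 + 2·x^3 + 4·x^2 + 4·x. Reducing coefficients mod 3: a · b ≡ 2·x^4 + 2·x^3 + x^2 + x. Now divide by f(x) = x^4 + x^2 + x + 1 in F_3[x], eliminating the leading term at each step:
  leading term 2·x^4: subtract (2)·f(x) = 2·x^4 + 2·x^2 + 2·x + 2, leaving 2·x^3 + 2·x^2 + 2·x + 1 (coefficients mod 3)
The degree is now < 4, so this is the remainder. Hence a · b ≡ 2·x^3 + 2·x^2 + 2·x + 1 in F_3[x]/(f).

Final answer: a · b ≡ 2·x^3 + 2·x^2 + 2·x + 1 (mod f(x))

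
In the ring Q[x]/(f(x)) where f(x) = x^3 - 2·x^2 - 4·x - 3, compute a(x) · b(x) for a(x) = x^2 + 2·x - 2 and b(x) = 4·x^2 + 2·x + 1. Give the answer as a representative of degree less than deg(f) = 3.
a · b ≡ 49·x^2 + 82·x + 52 (mod f(x))

First multiply in Q[x] without reducing: a · b = 4·x^4 + 10·x^3 - 3·x^2 - 2·x - 2. Now divide by f(x) = x^3 - 2·x^2 - 4·x - 3, eliminating the leading term at each step:
  leading term 4·x^4: subtract (4·x)·f(x) = 4·x^4 - 8·x^3 - 16·x^2 - 12·x, leaving 18·x^3 + 13·x^2 + 10·x - 2
  leading term 18·x^3: subtract (18)·f(x) = 18·x^3 - 36·x^2 - 72·x - 54, leaving 49·x^2 + 82·x + 52
The degree is now < 3, so this is the remainder. Hence a · b ≡ 49·x^2 + 82·x + 52 in Q[x]/(f).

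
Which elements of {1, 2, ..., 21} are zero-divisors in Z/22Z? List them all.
nonzero zero-divisors of Z/22Z = {2, 4, 6, 8, 10, 11, 12, 14, 16, 18, 20}

An element a ∈ Z/22Z (with a ≠ 0) is a zero-divisor iff gcd(a, 22) > 1 (because a is a unit precisely when gcd(a, n) = 1, and in Z/nZ every nonzero, non-unit element is a zero-divisor). Scan a = 1, ..., 21 and keep those with gcd(a, 22) > 1:
  gcd(2, 22) = 2, gcd(4, 22) = 2, gcd(6, 22) = 2, gcd(8, 22) = 2, gcd(10, 22) = 2, gcd(11, 22) = 11, gcd(12, 22) = 2, gcd(14, 22) = 2, gcd(16, 22) = 2, gcd(18, 22) = 2, gcd(20, 22) = 2.
All other a ∈ {1, ..., 21} have gcd(a, 22) = 1 and are units. So the nonzero zero-divisors are exactly the 11 values of a appearing in this scan.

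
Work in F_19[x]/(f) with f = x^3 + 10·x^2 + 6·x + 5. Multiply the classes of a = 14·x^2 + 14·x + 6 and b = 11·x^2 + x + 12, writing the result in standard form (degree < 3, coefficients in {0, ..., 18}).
Multiply as integer polynomials: a · b = 154·x^4 + 168·x^3 + 248·x^2 + 174·x + 72. Reducing coefficients mod 19: a · b ≡ 2·x^4 + 16·x^3 + x^2 + 3·x + 15. Now divide by f(x) = x^3 + 10·x^2 + 6·x + 5 in F_19[x], eliminating the leading term at each step:
  leading term 2·x^4: subtract (2·x)·f(x) = 2·x^4 + x^3 + 12·x^2 + 10·x, leaving 15·x^3 + 8·x^2 + 12·x + 15 (coefficients mod 19)
  leading term 15·x^3: subtract (15)·f(x) = 15·x^3 + 17·x^2 + 14·x + 18, leaving 10·x^2 + 17·x + 16 (coefficients mod 19)
The degree is now < 3, so this is the remainder. Hence a · b ≡ 10·x^2 + 17·x + 16 in F_19[x]/(f).

Final answer: a · b ≡ 10·x^2 + 17·x + 16 (mod f(x))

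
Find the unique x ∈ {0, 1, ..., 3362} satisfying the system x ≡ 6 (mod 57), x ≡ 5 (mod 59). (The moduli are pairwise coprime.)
x ≡ 1716 (mod 3363); the representative in [0, 3363) is 1716

The moduli 57, 59 are pairwise coprime, so by the CRT there is a unique solution mod 57·59 = 3363.
Solve by successive substitution. Start with x ≡ 6 (mod 57).
  Combine with x ≡ 5 (mod 59): write x = 6 + 57·t and require 6 + 57·t ≡ 5 (mod 59), i.e. 57·t ≡ 5 − 6 ≡ 58 (mod 59). Since 57^(−1) ≡ 29 (mod 59), t ≡ 29·58 ≡ 30 (mod 59). So x ≡ 6 + 57·30 = 1716 (mod 3363).
Unique solution in [0, 3363): x = 1716.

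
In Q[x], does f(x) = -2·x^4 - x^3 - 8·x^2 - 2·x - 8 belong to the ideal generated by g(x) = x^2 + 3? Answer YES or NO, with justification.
NO

In Q[x] the ideal (g) consists of all multiples of g, so f ∈ (g) iff g | f, i.e. iff the remainder of f on division by g is 0. Divide f by g (g is monic, so eliminate the leading term of the running remainder at each step):
  leading term -2·x^4: subtract (-2·x^2)·g(x) = -2·x^4 - 6·x^2, leaving -x^3 - 2·x^2 - 2·x - 8
  leading term -x^3: subtract (-x)·g(x) = -x^3 - 3·x, leaving -2·x^2 + x - 8
  leading term -2·x^2: subtract (-2)·g(x) = -2·x^2 - 6, leaving x - 2
The remainder r(x) = x - 2 ≠ 0 (and deg r < deg g), so g ∤ f, i.e. f ∉ (g).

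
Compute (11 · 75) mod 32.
Reduce the factors first: 75 ≡ 11 (mod 32), so 11 · 75 ≡ 11 · 11 (mod 32). 11 · 11 = 121. Dividing by 32: 121 = 3·32 + 25. So (11 · 75) mod 32 = 25.

Final answer: 25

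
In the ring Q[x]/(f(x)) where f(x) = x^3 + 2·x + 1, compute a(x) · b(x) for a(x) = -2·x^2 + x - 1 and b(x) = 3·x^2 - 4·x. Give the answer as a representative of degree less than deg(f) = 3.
First multiply in Q[x] without reducing: a · b = -6·x^4 + 11·x^3 - 7·x^2 + 4·x. Now divide by f(x) = x^3 + 2·x + 1, eliminating the leading term at each step:
  leading term -6·x^4: subtract (-6·x)·f(x) = -6·x^4 - 12·x^2 - 6·x, leaving 11·x^3 + 5·x^2 + 10·x
  leading term 11·x^3: subtract (11)·f(x) = 11·x^3 + 22·x + 11, leaving 5·x^2 - 12·x - 11
The degree is now < 3, so this is the remainder. Hence a · b ≡ 5·x^2 - 12·x - 11 in Q[x]/(f).

Final answer: a · b ≡ 5·x^2 - 12·x - 11 (mod f(x))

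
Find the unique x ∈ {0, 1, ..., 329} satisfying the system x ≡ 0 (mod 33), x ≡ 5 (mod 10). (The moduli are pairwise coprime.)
x ≡ 165 (mod 330); the representative in [0, 330) is 165

The moduli 33, 10 are pairwise coprime, so by the CRT there is a unique solution mod 33·10 = 330.
Solve by successive substitution. Start with x ≡ 0 (mod 33).
  Combine with x ≡ 5 (mod 10): write x = 33·t and require 33·t ≡ 5 (mod 10). Since 33^(−1) ≡ 7 (mod 10) (33 ≡ 3 (mod 10)), t ≡ 7·5 ≡ 5 (mod 10). So x ≡ 33·5 = 165 (mod 330).
Unique solution in [0, 330): x = 165.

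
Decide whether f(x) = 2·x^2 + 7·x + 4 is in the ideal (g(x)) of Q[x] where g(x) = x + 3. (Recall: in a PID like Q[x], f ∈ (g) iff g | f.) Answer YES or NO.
NO

In Q[x] the ideal (g) consists of all multiples of g, so f ∈ (g) iff g | f, i.e. iff the remainder of f on division by g is 0. Divide f by g (g is monic, so eliminate the leading term of the running remainder at each step):
  leading term 2·x^2: subtract (2·x)·g(x) = 2·x^2 + 6·x, leaving x + 4
  leading term x: subtract (1)·g(x) = x + 3, leaving 1
The remainder r(x) = 1 ≠ 0 (and deg r < deg g), so g ∤ f, i.e. f ∉ (g).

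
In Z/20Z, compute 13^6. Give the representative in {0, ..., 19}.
9

Use repeated squaring. Binary(6) = 110. Walk through the bits of the exponent 6 left-to-right: at each bit after the leading one, square the running value, then multiply by 13 if the bit is 1 (always reducing mod 20):
  bit 1 = 1 (leading): start with 13.
  bit 2 = 1: square 13^2 = 169 ≡ 9; bit is 1, so multiply 9·13 = 117 ≡ 17 (mod 20).
  bit 3 = 0: square 17^2 = 289 ≡ 9 (mod 20).
Final value: 13^6 ≡ 9 (mod 20).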